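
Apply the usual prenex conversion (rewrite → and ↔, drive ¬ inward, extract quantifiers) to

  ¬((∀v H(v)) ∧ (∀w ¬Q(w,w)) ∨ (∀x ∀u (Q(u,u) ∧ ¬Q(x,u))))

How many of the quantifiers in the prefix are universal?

0

Move each ¬ inward, flipping quantifiers it crosses:
  ((∃v ¬H(v)) ∨ (∃w Q(w,w))) ∧ (∃x ∃u (¬Q(u,u) ∨ Q(x,u)))
All bound variables are already distinct, so no renaming is needed.
Pull the quantifiers to the front (each side's bound variable is not free in the other side):
  ∃v ∃w ∃x ∃u ((¬H(v) ∨ Q(w,w)) ∧ (¬Q(u,u) ∨ Q(x,u)))
The prefix is ∃v ∃w ∃x ∃u: 0 universal, 4 existential.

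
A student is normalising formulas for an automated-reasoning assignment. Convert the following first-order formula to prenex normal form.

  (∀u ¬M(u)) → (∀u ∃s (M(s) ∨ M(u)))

First replace A → B with ¬A ∨ B.
  ¬(∀u ¬M(u)) ∨ (∀u ∃s (M(s) ∨ M(u)))
Push ¬ through the quantifiers and connectives to reach negation normal form:
  (∃u M(u)) ∨ (∀u ∃s (M(s) ∨ M(u)))
Give each quantifier a distinct variable: u↦v1.
  (∃u M(u)) ∨ (∀v1 ∃s (M(s) ∨ M(v1)))
Pull the quantifiers to the front (each side's bound variable is not free in the other side):
  ∃u ∀v1 ∃s (M(u) ∨ M(s) ∨ M(v1))

∃u ∀v1 ∃s (M(u) ∨ M(s) ∨ M(v1))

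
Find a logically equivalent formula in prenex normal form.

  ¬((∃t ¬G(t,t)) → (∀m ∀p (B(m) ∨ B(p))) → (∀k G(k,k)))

First replace A → B with ¬A ∨ B.
  ¬(¬(∃t ¬G(t,t)) ∨ ¬(∀m ∀p (B(m) ∨ B(p))) ∨ (∀k G(k,k)))
Push ¬ through the quantifiers and connectives to reach negation normal form:
  (∃t ¬G(t,t)) ∧ (∀m ∀p (B(m) ∨ B(p))) ∧ (∃k ¬G(k,k))
All bound variables are already distinct, so no renaming is needed.
Pull the quantifiers to the front (each side's bound variable is not free in the other side):
  ∃t ∀m ∀p ∃k (¬G(t,t) ∧ (B(m) ∨ B(p)) ∧ ¬G(k,k))

∃t ∀m ∀p ∃k (¬G(t,t) ∧ (B(m) ∨ B(p)) ∧ ¬G(k,k))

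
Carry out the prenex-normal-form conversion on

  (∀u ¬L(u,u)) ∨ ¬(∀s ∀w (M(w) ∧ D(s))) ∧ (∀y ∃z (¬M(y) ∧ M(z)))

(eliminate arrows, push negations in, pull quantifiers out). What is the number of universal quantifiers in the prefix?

2

Push ¬ through the quantifiers and connectives to reach negation normal form:
  (∀u ¬L(u,u)) ∨ (∃s ∃w (¬M(w) ∨ ¬D(s))) ∧ (∀y ∃z (¬M(y) ∧ M(z)))
Finally move all quantifiers to the prefix:
  ∀u ∃s ∃w ∀y ∃z (¬L(u,u) ∨ (¬M(w) ∨ ¬D(s)) ∧ ¬M(y) ∧ M(z))
The prefix is ∀u ∃s ∃w ∀y ∃z: 2 universal, 3 existential.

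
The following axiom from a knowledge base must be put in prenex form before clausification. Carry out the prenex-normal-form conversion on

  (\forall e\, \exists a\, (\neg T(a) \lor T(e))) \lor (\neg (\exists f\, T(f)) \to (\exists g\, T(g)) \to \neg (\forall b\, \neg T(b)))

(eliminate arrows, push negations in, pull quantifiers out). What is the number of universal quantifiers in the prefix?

First replace A → B with ¬A ∨ B.
  (\forall e\, \exists a\, (\neg T(a) \lor T(e))) \lor \neg \neg (\exists f\, T(f)) \lor \neg (\exists g\, T(g)) \lor \neg (\forall b\, \neg T(b))
Push ¬ through the quantifiers and connectives to reach negation normal form:
  (\forall e\, \exists a\, (\neg T(a) \lor T(e))) \lor (\exists f\, T(f)) \lor (\forall g\, \neg T(g)) \lor (\exists b\, T(b))
Extract every quantifier outward, since the variables are now distinct and don't occur free across branches:
  \forall e\, \exists a\, \exists f\, \forall g\, \exists b\, (\neg T(a) \lor T(e) \lor T(f) \lor \neg T(g) \lor T(b))
The prefix is \forall e \exists a \exists f \forall g \exists b: 2 universal, 3 existential.

2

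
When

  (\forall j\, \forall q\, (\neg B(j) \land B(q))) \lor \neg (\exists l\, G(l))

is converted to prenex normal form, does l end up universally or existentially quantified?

Move each ¬ inward, flipping quantifiers it crosses:
  (\forall j\, \forall q\, (\neg B(j) \land B(q))) \lor (\forall l\, \neg G(l))
All bound variables are already distinct, so no renaming is needed.
Pull the quantifiers to the front (each side's bound variable is not free in the other side):
  \forall j\, \forall q\, \forall l\, (\neg B(j) \land B(q) \lor \neg G(l))
The quantifier \exists l sits under an odd number of negations, so it flips to \forall l.

universal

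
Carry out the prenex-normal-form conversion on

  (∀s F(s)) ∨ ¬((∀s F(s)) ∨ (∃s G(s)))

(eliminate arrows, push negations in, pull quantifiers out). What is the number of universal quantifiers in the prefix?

2

Move each ¬ inward, flipping quantifiers it crosses:
  (∀s F(s)) ∨ (∃s ¬F(s)) ∧ (∀s ¬G(s))
Standardize variables apart so no two quantifiers bind the same name: s↦w1, s↦c.
  (∀s F(s)) ∨ (∃w1 ¬F(w1)) ∧ (∀c ¬G(c))
Pull the quantifiers to the front (each side's bound variable is not free in the other side):
  ∀s ∃w1 ∀c (F(s) ∨ ¬F(w1) ∧ ¬G(c))
The prefix is ∀s ∃w1 ∀c: 2 universal, 1 existential.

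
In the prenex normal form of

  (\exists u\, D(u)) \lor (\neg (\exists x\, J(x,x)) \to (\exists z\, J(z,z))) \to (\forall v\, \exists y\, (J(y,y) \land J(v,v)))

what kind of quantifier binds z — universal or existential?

Eliminate → and ↔ using ¬ and ∨.
  \neg ((\exists u\, D(u)) \lor \neg \neg (\exists x\, J(x,x)) \lor (\exists z\, J(z,z))) \lor (\forall v\, \exists y\, (J(y,y) \land J(v,v)))
Drive negations inward (¬∀x A ≡ ∃x ¬A, ¬∃x A ≡ ∀x ¬A, De Morgan for ∧/∨):
  (\forall u\, \neg D(u)) \land (\forall x\, \neg J(x,x)) \land (\forall z\, \neg J(z,z)) \lor (\forall v\, \exists y\, (J(y,y) \land J(v,v)))
All bound variables are already distinct, so no renaming is needed.
Extract every quantifier outward, since the variables are now distinct and don't occur free across branches:
  \forall u\, \forall x\, \forall z\, \forall v\, \exists y\, (\neg D(u) \land \neg J(x,x) \land \neg J(z,z) \lor J(y,y) \land J(v,v))
The quantifier \exists z sits under an odd number of negations (counting the antecedent side of each →), so it flips to \forall z.

universal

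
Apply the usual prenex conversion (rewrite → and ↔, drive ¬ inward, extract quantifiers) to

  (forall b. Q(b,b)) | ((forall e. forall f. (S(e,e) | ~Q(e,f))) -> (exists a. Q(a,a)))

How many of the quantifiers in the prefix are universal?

First replace A → B with ¬A ∨ B.
  (forall b. Q(b,b)) | ~(forall e. forall f. (S(e,e) | ~Q(e,f))) | (exists a. Q(a,a))
Move each ¬ inward, flipping quantifiers it crosses:
  (forall b. Q(b,b)) | (exists e. exists f. (~S(e,e) & Q(e,f))) | (exists a. Q(a,a))
All bound variables are already distinct, so no renaming is needed.
Finally move all quantifiers to the prefix:
  forall b. exists e. exists f. exists a. (Q(b,b) | ~S(e,e) & Q(e,f) | Q(a,a))
The prefix is forall b exists e exists f exists a: 1 universal, 3 existential.

1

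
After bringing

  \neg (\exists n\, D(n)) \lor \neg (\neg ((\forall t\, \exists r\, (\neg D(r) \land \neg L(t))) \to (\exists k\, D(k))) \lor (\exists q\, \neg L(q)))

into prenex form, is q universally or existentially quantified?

Eliminate → and ↔ using ¬ and ∨.
  \neg (\exists n\, D(n)) \lor \neg (\neg (\neg (\forall t\, \exists r\, (\neg D(r) \land \neg L(t))) \lor (\exists k\, D(k))) \lor (\exists q\, \neg L(q)))
Push ¬ through the quantifiers and connectives to reach negation normal form:
  (\forall n\, \neg D(n)) \lor ((\exists t\, \forall r\, (D(r) \lor L(t))) \lor (\exists k\, D(k))) \land (\forall q\, L(q))
All bound variables are already distinct, so no renaming is needed.
Finally move all quantifiers to the prefix:
  \forall n\, \exists t\, \forall r\, \exists k\, \forall q\, (\neg D(n) \lor (D(r) \lor L(t) \lor D(k)) \land L(q))
The quantifier \exists q sits under an odd number of negations (counting the antecedent side of each →), so it flips to \forall q.

universal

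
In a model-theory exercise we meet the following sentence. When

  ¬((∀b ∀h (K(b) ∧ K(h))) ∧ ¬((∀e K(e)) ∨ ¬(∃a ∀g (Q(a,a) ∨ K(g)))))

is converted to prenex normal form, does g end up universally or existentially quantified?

existential

Push ¬ through the quantifiers and connectives to reach negation normal form:
  (∃b ∃h (¬K(b) ∨ ¬K(h))) ∨ (∀e K(e)) ∨ (∀a ∃g (¬Q(a,a) ∧ ¬K(g)))
Pull the quantifiers to the front (each side's bound variable is not free in the other side):
  ∃b ∃h ∀e ∀a ∃g (¬K(b) ∨ ¬K(h) ∨ K(e) ∨ ¬Q(a,a) ∧ ¬K(g))
The quantifier ∀g sits under an odd number of negations, so it flips to ∃g.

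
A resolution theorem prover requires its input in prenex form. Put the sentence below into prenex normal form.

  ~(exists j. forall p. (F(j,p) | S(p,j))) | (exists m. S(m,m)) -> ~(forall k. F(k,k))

Eliminate → and ↔ using ¬ and ∨.
  ~(~(exists j. forall p. (F(j,p) | S(p,j))) | (exists m. S(m,m))) | ~(forall k. F(k,k))
Push ¬ through the quantifiers and connectives to reach negation normal form:
  (exists j. forall p. (F(j,p) | S(p,j))) & (forall m. ~S(m,m)) | (exists k. ~F(k,k))
All bound variables are already distinct, so no renaming is needed.
Pull the quantifiers to the front (each side's bound variable is not free in the other side):
  exists j. forall p. forall m. exists k. ((F(j,p) | S(p,j)) & ~S(m,m) | ~F(k,k))

exists j. forall p. forall m. exists k. ((F(j,p) | S(p,j)) & ~S(m,m) | ~F(k,k))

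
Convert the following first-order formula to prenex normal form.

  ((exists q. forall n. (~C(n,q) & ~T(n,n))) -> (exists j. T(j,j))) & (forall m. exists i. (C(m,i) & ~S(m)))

First replace A → B with ¬A ∨ B.
  (~(exists q. forall n. (~C(n,q) & ~T(n,n))) | (exists j. T(j,j))) & (forall m. exists i. (C(m,i) & ~S(m)))
Push ¬ through the quantifiers and connectives to reach negation normal form:
  ((forall q. exists n. (C(n,q) | T(n,n))) | (exists j. T(j,j))) & (forall m. exists i. (C(m,i) & ~S(m)))
Extract every quantifier outward, since the variables are now distinct and don't occur free across branches:
  forall q. exists n. exists j. forall m. exists i. ((C(n,q) | T(n,n) | T(j,j)) & C(m,i) & ~S(m))

forall q. exists n. exists j. forall m. exists i. ((C(n,q) | T(n,n) | T(j,j)) & C(m,i) & ~S(m))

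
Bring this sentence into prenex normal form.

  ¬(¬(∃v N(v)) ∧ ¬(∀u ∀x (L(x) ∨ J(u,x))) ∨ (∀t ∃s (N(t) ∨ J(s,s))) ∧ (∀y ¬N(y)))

∃v ∀u ∀x ∃t ∀s ∃y ((N(v) ∨ L(x) ∨ J(u,x)) ∧ (¬N(t) ∧ ¬J(s,s) ∨ N(y)))

Move each ¬ inward, flipping quantifiers it crosses:
  ((∃v N(v)) ∨ (∀u ∀x (L(x) ∨ J(u,x)))) ∧ ((∃t ∀s (¬N(t) ∧ ¬J(s,s))) ∨ (∃y N(y)))
Extract every quantifier outward, since the variables are now distinct and don't occur free across branches:
  ∃v ∀u ∀x ∃t ∀s ∃y ((N(v) ∨ L(x) ∨ J(u,x)) ∧ (¬N(t) ∧ ¬J(s,s) ∨ N(y)))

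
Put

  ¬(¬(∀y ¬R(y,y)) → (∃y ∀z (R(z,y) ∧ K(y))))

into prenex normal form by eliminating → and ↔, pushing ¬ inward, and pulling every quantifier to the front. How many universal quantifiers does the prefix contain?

Eliminate → and ↔ using ¬ and ∨.
  ¬(¬¬(∀y ¬R(y,y)) ∨ (∃y ∀z (R(z,y) ∧ K(y))))
Drive negations inward (¬∀x A ≡ ∃x ¬A, ¬∃x A ≡ ∀x ¬A, De Morgan for ∧/∨):
  (∃y R(y,y)) ∧ (∀y ∃z (¬R(z,y) ∨ ¬K(y)))
Standardize variables apart so no two quantifiers bind the same name: y↦v1.
  (∃y R(y,y)) ∧ (∀v1 ∃z (¬R(z,v1) ∨ ¬K(v1)))
Extract every quantifier outward, since the variables are now distinct and don't occur free across branches:
  ∃y ∀v1 ∃z (R(y,y) ∧ (¬R(z,v1) ∨ ¬K(v1)))
The prefix is ∃y ∀v1 ∃z: 1 universal, 2 existential.

1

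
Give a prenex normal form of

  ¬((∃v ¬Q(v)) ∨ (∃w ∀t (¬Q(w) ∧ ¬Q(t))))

∀v ∀w ∃t (Q(v) ∧ (Q(w) ∨ Q(t)))

Push ¬ through the quantifiers and connectives to reach negation normal form:
  (∀v Q(v)) ∧ (∀w ∃t (Q(w) ∨ Q(t)))
All bound variables are already distinct, so no renaming is needed.
Finally move all quantifiers to the prefix:
  ∀v ∀w ∃t (Q(v) ∧ (Q(w) ∨ Q(t)))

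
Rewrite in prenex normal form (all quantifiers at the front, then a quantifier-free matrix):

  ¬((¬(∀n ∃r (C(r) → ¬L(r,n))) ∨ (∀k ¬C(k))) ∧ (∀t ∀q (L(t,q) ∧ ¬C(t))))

∀n ∃r ∃k ∃t ∃q ((¬C(r) ∨ ¬L(r,n)) ∧ C(k) ∨ ¬L(t,q) ∨ C(t))

First replace A → B with ¬A ∨ B.
  ¬((¬(∀n ∃r (¬C(r) ∨ ¬L(r,n))) ∨ (∀k ¬C(k))) ∧ (∀t ∀q (L(t,q) ∧ ¬C(t))))
Drive negations inward (¬∀x A ≡ ∃x ¬A, ¬∃x A ≡ ∀x ¬A, De Morgan for ∧/∨):
  (∀n ∃r (¬C(r) ∨ ¬L(r,n))) ∧ (∃k C(k)) ∨ (∃t ∃q (¬L(t,q) ∨ C(t)))
Pull the quantifiers to the front (each side's bound variable is not free in the other side):
  ∀n ∃r ∃k ∃t ∃q ((¬C(r) ∨ ¬L(r,n)) ∧ C(k) ∨ ¬L(t,q) ∨ C(t))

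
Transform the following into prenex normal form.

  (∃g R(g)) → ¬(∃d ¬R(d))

∀g ∀d (¬R(g) ∨ R(d))

Rewrite implications/biconditionals: A → B as ¬A ∨ B.
  ¬(∃g R(g)) ∨ ¬(∃d ¬R(d))
Drive negations inward (¬∀x A ≡ ∃x ¬A, ¬∃x A ≡ ∀x ¬A, De Morgan for ∧/∨):
  (∀g ¬R(g)) ∨ (∀d R(d))
All bound variables are already distinct, so no renaming is needed.
Extract every quantifier outward, since the variables are now distinct and don't occur free across branches:
  ∀g ∀d (¬R(g) ∨ R(d))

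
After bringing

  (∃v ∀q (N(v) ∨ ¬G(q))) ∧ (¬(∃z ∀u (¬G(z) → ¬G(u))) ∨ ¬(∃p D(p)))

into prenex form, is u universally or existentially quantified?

First replace A → B with ¬A ∨ B.
  (∃v ∀q (N(v) ∨ ¬G(q))) ∧ (¬(∃z ∀u (¬¬G(z) ∨ ¬G(u))) ∨ ¬(∃p D(p)))
Push ¬ through the quantifiers and connectives to reach negation normal form:
  (∃v ∀q (N(v) ∨ ¬G(q))) ∧ ((∀z ∃u (¬G(z) ∧ G(u))) ∨ (∀p ¬D(p)))
All bound variables are already distinct, so no renaming is needed.
Pull the quantifiers to the front (each side's bound variable is not free in the other side):
  ∃v ∀q ∀z ∃u ∀p ((N(v) ∨ ¬G(q)) ∧ (¬G(z) ∧ G(u) ∨ ¬D(p)))
The quantifier ∀u sits under an odd number of negations (counting the antecedent side of each →), so it flips to ∃u.

existential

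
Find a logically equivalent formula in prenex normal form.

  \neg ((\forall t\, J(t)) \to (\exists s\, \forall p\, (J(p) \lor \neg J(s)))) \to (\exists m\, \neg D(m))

Eliminate → and ↔ using ¬ and ∨.
  \neg \neg (\neg (\forall t\, J(t)) \lor (\exists s\, \forall p\, (J(p) \lor \neg J(s)))) \lor (\exists m\, \neg D(m))
Push ¬ through the quantifiers and connectives to reach negation normal form:
  (\exists t\, \neg J(t)) \lor (\exists s\, \forall p\, (J(p) \lor \neg J(s))) \lor (\exists m\, \neg D(m))
All bound variables are already distinct, so no renaming is needed.
Finally move all quantifiers to the prefix:
  \exists t\, \exists s\, \forall p\, \exists m\, (\neg J(t) \lor J(p) \lor \neg J(s) \lor \neg D(m))

\exists t\, \exists s\, \forall p\, \exists m\, (\neg J(t) \lor J(p) \lor \neg J(s) \lor \neg D(m))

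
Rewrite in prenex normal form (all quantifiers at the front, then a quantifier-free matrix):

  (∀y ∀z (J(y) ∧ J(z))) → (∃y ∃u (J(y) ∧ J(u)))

Rewrite implications/biconditionals: A → B as ¬A ∨ B.
  ¬(∀y ∀z (J(y) ∧ J(z))) ∨ (∃y ∃u (J(y) ∧ J(u)))
Drive negations inward (¬∀x A ≡ ∃x ¬A, ¬∃x A ≡ ∀x ¬A, De Morgan for ∧/∨):
  (∃y ∃z (¬J(y) ∨ ¬J(z))) ∨ (∃y ∃u (J(y) ∧ J(u)))
Give each quantifier a distinct variable: y↦t.
  (∃y ∃z (¬J(y) ∨ ¬J(z))) ∨ (∃t ∃u (J(t) ∧ J(u)))
Finally move all quantifiers to the prefix:
  ∃y ∃z ∃t ∃u (¬J(y) ∨ ¬J(z) ∨ J(t) ∧ J(u))

∃y ∃z ∃t ∃u (¬J(y) ∨ ¬J(z) ∨ J(t) ∧ J(u))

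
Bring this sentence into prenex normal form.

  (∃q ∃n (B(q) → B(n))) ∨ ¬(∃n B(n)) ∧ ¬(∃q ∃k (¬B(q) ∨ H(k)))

∃q ∃n ∀y ∀t ∀k (¬B(q) ∨ B(n) ∨ ¬B(y) ∧ B(t) ∧ ¬H(k))

Rewrite implications/biconditionals: A → B as ¬A ∨ B.
  (∃q ∃n (¬B(q) ∨ B(n))) ∨ ¬(∃n B(n)) ∧ ¬(∃q ∃k (¬B(q) ∨ H(k)))
Push ¬ through the quantifiers and connectives to reach negation normal form:
  (∃q ∃n (¬B(q) ∨ B(n))) ∨ (∀n ¬B(n)) ∧ (∀q ∀k (B(q) ∧ ¬H(k)))
Rename bound variables to avoid capture: n↦y, q↦t.
  (∃q ∃n (¬B(q) ∨ B(n))) ∨ (∀y ¬B(y)) ∧ (∀t ∀k (B(t) ∧ ¬H(k)))
Extract every quantifier outward, since the variables are now distinct and don't occur free across branches:
  ∃q ∃n ∀y ∀t ∀k (¬B(q) ∨ B(n) ∨ ¬B(y) ∧ B(t) ∧ ¬H(k))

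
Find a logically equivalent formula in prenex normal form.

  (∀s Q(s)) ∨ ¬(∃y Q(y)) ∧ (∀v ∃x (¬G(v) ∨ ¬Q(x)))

Move each ¬ inward, flipping quantifiers it crosses:
  (∀s Q(s)) ∨ (∀y ¬Q(y)) ∧ (∀v ∃x (¬G(v) ∨ ¬Q(x)))
Extract every quantifier outward, since the variables are now distinct and don't occur free across branches:
  ∀s ∀y ∀v ∃x (Q(s) ∨ ¬Q(y) ∧ (¬G(v) ∨ ¬Q(x)))

∀s ∀y ∀v ∃x (Q(s) ∨ ¬Q(y) ∧ (¬G(v) ∨ ¬Q(x)))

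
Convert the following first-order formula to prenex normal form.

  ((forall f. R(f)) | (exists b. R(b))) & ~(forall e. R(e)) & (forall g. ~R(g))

Drive negations inward (¬∀x A ≡ ∃x ¬A, ¬∃x A ≡ ∀x ¬A, De Morgan for ∧/∨):
  ((forall f. R(f)) | (exists b. R(b))) & (exists e. ~R(e)) & (forall g. ~R(g))
All bound variables are already distinct, so no renaming is needed.
Extract every quantifier outward, since the variables are now distinct and don't occur free across branches:
  forall f. exists b. exists e. forall g. ((R(f) | R(b)) & ~R(e) & ~R(g))

forall f. exists b. exists e. forall g. ((R(f) | R(b)) & ~R(e) & ~R(g))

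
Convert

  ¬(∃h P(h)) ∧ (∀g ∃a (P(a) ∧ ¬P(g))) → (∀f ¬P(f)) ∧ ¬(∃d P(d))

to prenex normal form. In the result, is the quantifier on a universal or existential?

universal

First replace A → B with ¬A ∨ B.
  ¬(¬(∃h P(h)) ∧ (∀g ∃a (P(a) ∧ ¬P(g)))) ∨ (∀f ¬P(f)) ∧ ¬(∃d P(d))
Push ¬ through the quantifiers and connectives to reach negation normal form:
  (∃h P(h)) ∨ (∃g ∀a (¬P(a) ∨ P(g))) ∨ (∀f ¬P(f)) ∧ (∀d ¬P(d))
All bound variables are already distinct, so no renaming is needed.
Pull the quantifiers to the front (each side's bound variable is not free in the other side):
  ∃h ∃g ∀a ∀f ∀d (P(h) ∨ ¬P(a) ∨ P(g) ∨ ¬P(f) ∧ ¬P(d))
The quantifier ∃a sits under an odd number of negations (counting the antecedent side of each →), so it flips to ∀a.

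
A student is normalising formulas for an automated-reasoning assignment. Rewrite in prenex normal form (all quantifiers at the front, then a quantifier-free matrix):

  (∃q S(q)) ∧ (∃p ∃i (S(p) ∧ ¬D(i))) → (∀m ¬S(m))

∀q ∀p ∀i ∀m (¬S(q) ∨ ¬S(p) ∨ D(i) ∨ ¬S(m))

Eliminate → and ↔ using ¬ and ∨.
  ¬((∃q S(q)) ∧ (∃p ∃i (S(p) ∧ ¬D(i)))) ∨ (∀m ¬S(m))
Drive negations inward (¬∀x A ≡ ∃x ¬A, ¬∃x A ≡ ∀x ¬A, De Morgan for ∧/∨):
  (∀q ¬S(q)) ∨ (∀p ∀i (¬S(p) ∨ D(i))) ∨ (∀m ¬S(m))
All bound variables are already distinct, so no renaming is needed.
Extract every quantifier outward, since the variables are now distinct and don't occur free across branches:
  ∀q ∀p ∀i ∀m (¬S(q) ∨ ¬S(p) ∨ D(i) ∨ ¬S(m))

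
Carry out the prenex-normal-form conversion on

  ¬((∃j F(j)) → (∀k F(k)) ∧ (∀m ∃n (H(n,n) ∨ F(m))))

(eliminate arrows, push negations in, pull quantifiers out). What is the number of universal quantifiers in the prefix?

First replace A → B with ¬A ∨ B.
  ¬(¬(∃j F(j)) ∨ (∀k F(k)) ∧ (∀m ∃n (H(n,n) ∨ F(m))))
Drive negations inward (¬∀x A ≡ ∃x ¬A, ¬∃x A ≡ ∀x ¬A, De Morgan for ∧/∨):
  (∃j F(j)) ∧ ((∃k ¬F(k)) ∨ (∃m ∀n (¬H(n,n) ∧ ¬F(m))))
Pull the quantifiers to the front (each side's bound variable is not free in the other side):
  ∃j ∃k ∃m ∀n (F(j) ∧ (¬F(k) ∨ ¬H(n,n) ∧ ¬F(m)))
The prefix is ∃j ∃k ∃m ∀n: 1 universal, 3 existential.

1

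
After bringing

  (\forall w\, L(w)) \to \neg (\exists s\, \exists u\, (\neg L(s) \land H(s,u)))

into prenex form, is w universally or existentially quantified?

Rewrite implications/biconditionals: A → B as ¬A ∨ B.
  \neg (\forall w\, L(w)) \lor \neg (\exists s\, \exists u\, (\neg L(s) \land H(s,u)))
Move each ¬ inward, flipping quantifiers it crosses:
  (\exists w\, \neg L(w)) \lor (\forall s\, \forall u\, (L(s) \lor \neg H(s,u)))
Extract every quantifier outward, since the variables are now distinct and don't occur free across branches:
  \exists w\, \forall s\, \forall u\, (\neg L(w) \lor L(s) \lor \neg H(s,u))
The quantifier \forall w sits under an odd number of negations (counting the antecedent side of each →), so it flips to \exists w.

existential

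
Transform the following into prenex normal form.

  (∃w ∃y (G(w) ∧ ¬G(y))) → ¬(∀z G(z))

Rewrite implications/biconditionals: A → B as ¬A ∨ B.
  ¬(∃w ∃y (G(w) ∧ ¬G(y))) ∨ ¬(∀z G(z))
Drive negations inward (¬∀x A ≡ ∃x ¬A, ¬∃x A ≡ ∀x ¬A, De Morgan for ∧/∨):
  (∀w ∀y (¬G(w) ∨ G(y))) ∨ (∃z ¬G(z))
Pull the quantifiers to the front (each side's bound variable is not free in the other side):
  ∀w ∀y ∃z (¬G(w) ∨ G(y) ∨ ¬G(z))

∀w ∀y ∃z (¬G(w) ∨ G(y) ∨ ¬G(z))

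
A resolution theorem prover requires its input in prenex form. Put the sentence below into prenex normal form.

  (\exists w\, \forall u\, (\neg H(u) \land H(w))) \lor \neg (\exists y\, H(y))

Drive negations inward (¬∀x A ≡ ∃x ¬A, ¬∃x A ≡ ∀x ¬A, De Morgan for ∧/∨):
  (\exists w\, \forall u\, (\neg H(u) \land H(w))) \lor (\forall y\, \neg H(y))
Pull the quantifiers to the front (each side's bound variable is not free in the other side):
  \exists w\, \forall u\, \forall y\, (\neg H(u) \land H(w) \lor \neg H(y))

\exists w\, \forall u\, \forall y\, (\neg H(u) \land H(w) \lor \neg H(y))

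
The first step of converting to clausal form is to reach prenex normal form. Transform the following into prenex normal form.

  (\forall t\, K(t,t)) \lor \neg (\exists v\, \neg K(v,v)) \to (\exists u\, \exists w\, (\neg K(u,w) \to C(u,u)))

First replace A → B with ¬A ∨ B.
  \neg ((\forall t\, K(t,t)) \lor \neg (\exists v\, \neg K(v,v))) \lor (\exists u\, \exists w\, (\neg \neg K(u,w) \lor C(u,u)))
Move each ¬ inward, flipping quantifiers it crosses:
  (\exists t\, \neg K(t,t)) \land (\exists v\, \neg K(v,v)) \lor (\exists u\, \exists w\, (K(u,w) \lor C(u,u)))
Finally move all quantifiers to the prefix:
  \exists t\, \exists v\, \exists u\, \exists w\, (\neg K(t,t) \land \neg K(v,v) \lor K(u,w) \lor C(u,u))

\exists t\, \exists v\, \exists u\, \exists w\, (\neg K(t,t) \land \neg K(v,v) \lor K(u,w) \lor C(u,u))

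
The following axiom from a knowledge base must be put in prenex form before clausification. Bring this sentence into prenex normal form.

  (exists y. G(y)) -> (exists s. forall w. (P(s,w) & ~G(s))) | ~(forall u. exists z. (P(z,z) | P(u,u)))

forall y. exists s. forall w. exists u. forall z. (~G(y) | P(s,w) & ~G(s) | ~P(z,z) & ~P(u,u))

First replace A → B with ¬A ∨ B.
  ~(exists y. G(y)) | (exists s. forall w. (P(s,w) & ~G(s))) | ~(forall u. exists z. (P(z,z) | P(u,u)))
Move each ¬ inward, flipping quantifiers it crosses:
  (forall y. ~G(y)) | (exists s. forall w. (P(s,w) & ~G(s))) | (exists u. forall z. (~P(z,z) & ~P(u,u)))
All bound variables are already distinct, so no renaming is needed.
Pull the quantifiers to the front (each side's bound variable is not free in the other side):
  forall y. exists s. forall w. exists u. forall z. (~G(y) | P(s,w) & ~G(s) | ~P(z,z) & ~P(u,u))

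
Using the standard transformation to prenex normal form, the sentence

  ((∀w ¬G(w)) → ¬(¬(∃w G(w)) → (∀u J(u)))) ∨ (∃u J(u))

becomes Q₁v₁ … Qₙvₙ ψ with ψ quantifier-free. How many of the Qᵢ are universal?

1

Rewrite implications/biconditionals: A → B as ¬A ∨ B.
  ¬(∀w ¬G(w)) ∨ ¬(¬¬(∃w G(w)) ∨ (∀u J(u))) ∨ (∃u J(u))
Drive negations inward (¬∀x A ≡ ∃x ¬A, ¬∃x A ≡ ∀x ¬A, De Morgan for ∧/∨):
  (∃w G(w)) ∨ (∀w ¬G(w)) ∧ (∃u ¬J(u)) ∨ (∃u J(u))
Give each quantifier a distinct variable: w↦x1, u↦a.
  (∃w G(w)) ∨ (∀x1 ¬G(x1)) ∧ (∃u ¬J(u)) ∨ (∃a J(a))
Finally move all quantifiers to the prefix:
  ∃w ∀x1 ∃u ∃a (G(w) ∨ ¬G(x1) ∧ ¬J(u) ∨ J(a))
The prefix is ∃w ∀x1 ∃u ∃a: 1 universal, 3 existential.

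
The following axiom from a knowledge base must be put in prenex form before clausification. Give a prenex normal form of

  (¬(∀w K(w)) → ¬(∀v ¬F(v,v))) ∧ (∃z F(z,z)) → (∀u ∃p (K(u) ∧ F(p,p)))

∃w ∀v ∀z ∀u ∃p (¬K(w) ∧ ¬F(v,v) ∨ ¬F(z,z) ∨ K(u) ∧ F(p,p))

Eliminate → and ↔ using ¬ and ∨.
  ¬((¬¬(∀w K(w)) ∨ ¬(∀v ¬F(v,v))) ∧ (∃z F(z,z))) ∨ (∀u ∃p (K(u) ∧ F(p,p)))
Move each ¬ inward, flipping quantifiers it crosses:
  (∃w ¬K(w)) ∧ (∀v ¬F(v,v)) ∨ (∀z ¬F(z,z)) ∨ (∀u ∃p (K(u) ∧ F(p,p)))
Pull the quantifiers to the front (each side's bound variable is not free in the other side):
  ∃w ∀v ∀z ∀u ∃p (¬K(w) ∧ ¬F(v,v) ∨ ¬F(z,z) ∨ K(u) ∧ F(p,p))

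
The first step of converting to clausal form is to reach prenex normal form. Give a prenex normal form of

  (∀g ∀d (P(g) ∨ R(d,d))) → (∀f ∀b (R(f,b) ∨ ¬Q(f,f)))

∃g ∃d ∀f ∀b (¬P(g) ∧ ¬R(d,d) ∨ R(f,b) ∨ ¬Q(f,f))

Eliminate → and ↔ using ¬ and ∨.
  ¬(∀g ∀d (P(g) ∨ R(d,d))) ∨ (∀f ∀b (R(f,b) ∨ ¬Q(f,f)))
Push ¬ through the quantifiers and connectives to reach negation normal form:
  (∃g ∃d (¬P(g) ∧ ¬R(d,d))) ∨ (∀f ∀b (R(f,b) ∨ ¬Q(f,f)))
All bound variables are already distinct, so no renaming is needed.
Pull the quantifiers to the front (each side's bound variable is not free in the other side):
  ∃g ∃d ∀f ∀b (¬P(g) ∧ ¬R(d,d) ∨ R(f,b) ∨ ¬Q(f,f))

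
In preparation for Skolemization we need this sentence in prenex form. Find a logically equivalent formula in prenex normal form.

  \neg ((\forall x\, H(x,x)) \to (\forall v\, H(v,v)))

\forall x\, \exists v\, (H(x,x) \land \neg H(v,v))

First replace A → B with ¬A ∨ B.
  \neg (\neg (\forall x\, H(x,x)) \lor (\forall v\, H(v,v)))
Move each ¬ inward, flipping quantifiers it crosses:
  (\forall x\, H(x,x)) \land (\exists v\, \neg H(v,v))
Pull the quantifiers to the front (each side's bound variable is not free in the other side):
  \forall x\, \exists v\, (H(x,x) \land \neg H(v,v))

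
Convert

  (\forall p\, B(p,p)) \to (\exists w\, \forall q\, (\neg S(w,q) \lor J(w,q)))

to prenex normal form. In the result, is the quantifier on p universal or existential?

existential

Rewrite implications/biconditionals: A → B as ¬A ∨ B.
  \neg (\forall p\, B(p,p)) \lor (\exists w\, \forall q\, (\neg S(w,q) \lor J(w,q)))
Push ¬ through the quantifiers and connectives to reach negation normal form:
  (\exists p\, \neg B(p,p)) \lor (\exists w\, \forall q\, (\neg S(w,q) \lor J(w,q)))
Extract every quantifier outward, since the variables are now distinct and don't occur free across branches:
  \exists p\, \exists w\, \forall q\, (\neg B(p,p) \lor \neg S(w,q) \lor J(w,q))
The quantifier \forall p sits under an odd number of negations (counting the antecedent side of each →), so it flips to \exists p.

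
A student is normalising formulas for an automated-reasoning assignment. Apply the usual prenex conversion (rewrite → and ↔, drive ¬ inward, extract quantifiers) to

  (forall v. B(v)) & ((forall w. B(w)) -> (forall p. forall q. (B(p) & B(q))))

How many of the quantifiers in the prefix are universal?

Rewrite implications/biconditionals: A → B as ¬A ∨ B.
  (forall v. B(v)) & (~(forall w. B(w)) | (forall p. forall q. (B(p) & B(q))))
Move each ¬ inward, flipping quantifiers it crosses:
  (forall v. B(v)) & ((exists w. ~B(w)) | (forall p. forall q. (B(p) & B(q))))
Extract every quantifier outward, since the variables are now distinct and don't occur free across branches:
  forall v. exists w. forall p. forall q. (B(v) & (~B(w) | B(p) & B(q)))
The prefix is forall v exists w forall p forall q: 3 universal, 1 existential.

3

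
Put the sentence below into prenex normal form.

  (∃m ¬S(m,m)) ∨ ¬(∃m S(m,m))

∃m ∀q (¬S(m,m) ∨ ¬S(q,q))

Move each ¬ inward, flipping quantifiers it crosses:
  (∃m ¬S(m,m)) ∨ (∀m ¬S(m,m))
Rename bound variables to avoid capture: m↦q.
  (∃m ¬S(m,m)) ∨ (∀q ¬S(q,q))
Extract every quantifier outward, since the variables are now distinct and don't occur free across branches:
  ∃m ∀q (¬S(m,m) ∨ ¬S(q,q))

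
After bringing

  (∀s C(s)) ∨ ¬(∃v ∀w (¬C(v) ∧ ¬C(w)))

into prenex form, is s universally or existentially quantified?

universal

Drive negations inward (¬∀x A ≡ ∃x ¬A, ¬∃x A ≡ ∀x ¬A, De Morgan for ∧/∨):
  (∀s C(s)) ∨ (∀v ∃w (C(v) ∨ C(w)))
All bound variables are already distinct, so no renaming is needed.
Finally move all quantifiers to the prefix:
  ∀s ∀v ∃w (C(s) ∨ C(v) ∨ C(w))
The quantifier ∀s sits under an even number of negations, so it remains universal.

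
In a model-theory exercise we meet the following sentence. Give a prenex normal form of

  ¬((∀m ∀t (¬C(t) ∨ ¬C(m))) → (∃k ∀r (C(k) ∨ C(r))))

Eliminate → and ↔ using ¬ and ∨.
  ¬(¬(∀m ∀t (¬C(t) ∨ ¬C(m))) ∨ (∃k ∀r (C(k) ∨ C(r))))
Move each ¬ inward, flipping quantifiers it crosses:
  (∀m ∀t (¬C(t) ∨ ¬C(m))) ∧ (∀k ∃r (¬C(k) ∧ ¬C(r)))
All bound variables are already distinct, so no renaming is needed.
Extract every quantifier outward, since the variables are now distinct and don't occur free across branches:
  ∀m ∀t ∀k ∃r ((¬C(t) ∨ ¬C(m)) ∧ ¬C(k) ∧ ¬C(r))

∀m ∀t ∀k ∃r ((¬C(t) ∨ ¬C(m)) ∧ ¬C(k) ∧ ¬C(r))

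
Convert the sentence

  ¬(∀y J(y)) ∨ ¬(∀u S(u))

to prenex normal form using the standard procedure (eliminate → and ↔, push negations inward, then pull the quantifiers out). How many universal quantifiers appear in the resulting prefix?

0

Move each ¬ inward, flipping quantifiers it crosses:
  (∃y ¬J(y)) ∨ (∃u ¬S(u))
Finally move all quantifiers to the prefix:
  ∃y ∃u (¬J(y) ∨ ¬S(u))
The prefix is ∃y ∃u: 0 universal, 2 existential.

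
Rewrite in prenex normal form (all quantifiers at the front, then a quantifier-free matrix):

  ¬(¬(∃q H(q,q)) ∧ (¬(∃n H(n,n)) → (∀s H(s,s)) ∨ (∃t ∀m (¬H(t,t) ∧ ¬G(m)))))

Rewrite implications/biconditionals: A → B as ¬A ∨ B.
  ¬(¬(∃q H(q,q)) ∧ (¬¬(∃n H(n,n)) ∨ (∀s H(s,s)) ∨ (∃t ∀m (¬H(t,t) ∧ ¬G(m)))))
Drive negations inward (¬∀x A ≡ ∃x ¬A, ¬∃x A ≡ ∀x ¬A, De Morgan for ∧/∨):
  (∃q H(q,q)) ∨ (∀n ¬H(n,n)) ∧ (∃s ¬H(s,s)) ∧ (∀t ∃m (H(t,t) ∨ G(m)))
All bound variables are already distinct, so no renaming is needed.
Extract every quantifier outward, since the variables are now distinct and don't occur free across branches:
  ∃q ∀n ∃s ∀t ∃m (H(q,q) ∨ ¬H(n,n) ∧ ¬H(s,s) ∧ (H(t,t) ∨ G(m)))

∃q ∀n ∃s ∀t ∃m (H(q,q) ∨ ¬H(n,n) ∧ ¬H(s,s) ∧ (H(t,t) ∨ G(m)))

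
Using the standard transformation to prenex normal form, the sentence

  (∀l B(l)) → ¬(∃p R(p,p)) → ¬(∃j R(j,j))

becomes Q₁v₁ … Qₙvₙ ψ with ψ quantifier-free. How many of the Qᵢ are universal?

First replace A → B with ¬A ∨ B.
  ¬(∀l B(l)) ∨ ¬¬(∃p R(p,p)) ∨ ¬(∃j R(j,j))
Drive negations inward (¬∀x A ≡ ∃x ¬A, ¬∃x A ≡ ∀x ¬A, De Morgan for ∧/∨):
  (∃l ¬B(l)) ∨ (∃p R(p,p)) ∨ (∀j ¬R(j,j))
All bound variables are already distinct, so no renaming is needed.
Extract every quantifier outward, since the variables are now distinct and don't occur free across branches:
  ∃l ∃p ∀j (¬B(l) ∨ R(p,p) ∨ ¬R(j,j))
The prefix is ∃l ∃p ∀j: 1 universal, 2 existential.

1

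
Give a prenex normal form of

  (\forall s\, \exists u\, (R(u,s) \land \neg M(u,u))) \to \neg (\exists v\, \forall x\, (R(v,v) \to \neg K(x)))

\exists s\, \forall u\, \forall v\, \exists x\, (\neg R(u,s) \lor M(u,u) \lor R(v,v) \land K(x))

First replace A → B with ¬A ∨ B.
  \neg (\forall s\, \exists u\, (R(u,s) \land \neg M(u,u))) \lor \neg (\exists v\, \forall x\, (\neg R(v,v) \lor \neg K(x)))
Push ¬ through the quantifiers and connectives to reach negation normal form:
  (\exists s\, \forall u\, (\neg R(u,s) \lor M(u,u))) \lor (\forall v\, \exists x\, (R(v,v) \land K(x)))
All bound variables are already distinct, so no renaming is needed.
Pull the quantifiers to the front (each side's bound variable is not free in the other side):
  \exists s\, \forall u\, \forall v\, \exists x\, (\neg R(u,s) \lor M(u,u) \lor R(v,v) \land K(x))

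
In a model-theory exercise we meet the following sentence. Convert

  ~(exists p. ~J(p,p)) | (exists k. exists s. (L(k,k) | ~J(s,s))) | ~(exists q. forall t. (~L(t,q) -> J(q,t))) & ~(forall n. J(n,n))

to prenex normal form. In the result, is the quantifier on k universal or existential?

existential

Rewrite implications/biconditionals: A → B as ¬A ∨ B.
  ~(exists p. ~J(p,p)) | (exists k. exists s. (L(k,k) | ~J(s,s))) | ~(exists q. forall t. (~~L(t,q) | J(q,t))) & ~(forall n. J(n,n))
Push ¬ through the quantifiers and connectives to reach negation normal form:
  (forall p. J(p,p)) | (exists k. exists s. (L(k,k) | ~J(s,s))) | (forall q. exists t. (~L(t,q) & ~J(q,t))) & (exists n. ~J(n,n))
All bound variables are already distinct, so no renaming is needed.
Extract every quantifier outward, since the variables are now distinct and don't occur free across branches:
  forall p. exists k. exists s. forall q. exists t. exists n. (J(p,p) | L(k,k) | ~J(s,s) | ~L(t,q) & ~J(q,t) & ~J(n,n))
The quantifier exists k sits under an even number of negations (counting the antecedent side of each →), so it remains existential.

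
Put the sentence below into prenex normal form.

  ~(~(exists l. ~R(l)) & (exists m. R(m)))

Move each ¬ inward, flipping quantifiers it crosses:
  (exists l. ~R(l)) | (forall m. ~R(m))
All bound variables are already distinct, so no renaming is needed.
Finally move all quantifiers to the prefix:
  exists l. forall m. (~R(l) | ~R(m))

exists l. forall m. (~R(l) | ~R(m))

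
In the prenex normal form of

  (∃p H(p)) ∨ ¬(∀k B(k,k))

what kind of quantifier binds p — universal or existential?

existential

Push ¬ through the quantifiers and connectives to reach negation normal form:
  (∃p H(p)) ∨ (∃k ¬B(k,k))
Pull the quantifiers to the front (each side's bound variable is not free in the other side):
  ∃p ∃k (H(p) ∨ ¬B(k,k))
The quantifier ∃p sits under an even number of negations, so it remains existential.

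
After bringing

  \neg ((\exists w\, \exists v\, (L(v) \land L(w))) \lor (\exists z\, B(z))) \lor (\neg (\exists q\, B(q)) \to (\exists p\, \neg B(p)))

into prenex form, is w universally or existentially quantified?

universal

Rewrite implications/biconditionals: A → B as ¬A ∨ B.
  \neg ((\exists w\, \exists v\, (L(v) \land L(w))) \lor (\exists z\, B(z))) \lor \neg \neg (\exists q\, B(q)) \lor (\exists p\, \neg B(p))
Push ¬ through the quantifiers and connectives to reach negation normal form:
  (\forall w\, \forall v\, (\neg L(v) \lor \neg L(w))) \land (\forall z\, \neg B(z)) \lor (\exists q\, B(q)) \lor (\exists p\, \neg B(p))
All bound variables are already distinct, so no renaming is needed.
Extract every quantifier outward, since the variables are now distinct and don't occur free across branches:
  \forall w\, \forall v\, \forall z\, \exists q\, \exists p\, ((\neg L(v) \lor \neg L(w)) \land \neg B(z) \lor B(q) \lor \neg B(p))
The quantifier \exists w sits under an odd number of negations (counting the antecedent side of each →), so it flips to \forall w.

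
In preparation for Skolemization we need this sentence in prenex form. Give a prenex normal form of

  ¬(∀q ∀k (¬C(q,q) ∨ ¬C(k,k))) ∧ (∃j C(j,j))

Move each ¬ inward, flipping quantifiers it crosses:
  (∃q ∃k (C(q,q) ∧ C(k,k))) ∧ (∃j C(j,j))
Extract every quantifier outward, since the variables are now distinct and don't occur free across branches:
  ∃q ∃k ∃j (C(q,q) ∧ C(k,k) ∧ C(j,j))

∃q ∃k ∃j (C(q,q) ∧ C(k,k) ∧ C(j,j))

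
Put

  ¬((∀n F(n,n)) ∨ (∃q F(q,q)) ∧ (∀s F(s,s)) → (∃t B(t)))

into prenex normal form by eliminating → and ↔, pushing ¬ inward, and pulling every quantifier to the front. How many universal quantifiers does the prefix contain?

Eliminate → and ↔ using ¬ and ∨.
  ¬(¬((∀n F(n,n)) ∨ (∃q F(q,q)) ∧ (∀s F(s,s))) ∨ (∃t B(t)))
Push ¬ through the quantifiers and connectives to reach negation normal form:
  ((∀n F(n,n)) ∨ (∃q F(q,q)) ∧ (∀s F(s,s))) ∧ (∀t ¬B(t))
Finally move all quantifiers to the prefix:
  ∀n ∃q ∀s ∀t ((F(n,n) ∨ F(q,q) ∧ F(s,s)) ∧ ¬B(t))
The prefix is ∀n ∃q ∀s ∀t: 3 universal, 1 existential.

3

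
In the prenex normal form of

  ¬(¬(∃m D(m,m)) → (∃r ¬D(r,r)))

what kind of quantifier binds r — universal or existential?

First replace A → B with ¬A ∨ B.
  ¬(¬¬(∃m D(m,m)) ∨ (∃r ¬D(r,r)))
Move each ¬ inward, flipping quantifiers it crosses:
  (∀m ¬D(m,m)) ∧ (∀r D(r,r))
Pull the quantifiers to the front (each side's bound variable is not free in the other side):
  ∀m ∀r (¬D(m,m) ∧ D(r,r))
The quantifier ∃r sits under an odd number of negations (counting the antecedent side of each →), so it flips to ∀r.

universal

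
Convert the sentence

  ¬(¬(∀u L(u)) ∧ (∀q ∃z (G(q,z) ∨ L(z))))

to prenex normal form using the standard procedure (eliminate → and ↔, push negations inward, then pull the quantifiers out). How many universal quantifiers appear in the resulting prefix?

2

Drive negations inward (¬∀x A ≡ ∃x ¬A, ¬∃x A ≡ ∀x ¬A, De Morgan for ∧/∨):
  (∀u L(u)) ∨ (∃q ∀z (¬G(q,z) ∧ ¬L(z)))
Extract every quantifier outward, since the variables are now distinct and don't occur free across branches:
  ∀u ∃q ∀z (L(u) ∨ ¬G(q,z) ∧ ¬L(z))
The prefix is ∀u ∃q ∀z: 2 universal, 1 existential.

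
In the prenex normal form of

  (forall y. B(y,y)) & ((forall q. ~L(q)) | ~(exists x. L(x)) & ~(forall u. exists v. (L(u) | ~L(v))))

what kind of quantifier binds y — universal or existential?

universal

Drive negations inward (¬∀x A ≡ ∃x ¬A, ¬∃x A ≡ ∀x ¬A, De Morgan for ∧/∨):
  (forall y. B(y,y)) & ((forall q. ~L(q)) | (forall x. ~L(x)) & (exists u. forall v. (~L(u) & L(v))))
All bound variables are already distinct, so no renaming is needed.
Finally move all quantifiers to the prefix:
  forall y. forall q. forall x. exists u. forall v. (B(y,y) & (~L(q) | ~L(x) & ~L(u) & L(v)))
The quantifier forall y sits under an even number of negations, so it remains universal.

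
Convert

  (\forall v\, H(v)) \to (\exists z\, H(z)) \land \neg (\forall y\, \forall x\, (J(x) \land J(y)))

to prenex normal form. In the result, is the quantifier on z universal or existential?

First replace A → B with ¬A ∨ B.
  \neg (\forall v\, H(v)) \lor (\exists z\, H(z)) \land \neg (\forall y\, \forall x\, (J(x) \land J(y)))
Push ¬ through the quantifiers and connectives to reach negation normal form:
  (\exists v\, \neg H(v)) \lor (\exists z\, H(z)) \land (\exists y\, \exists x\, (\neg J(x) \lor \neg J(y)))
All bound variables are already distinct, so no renaming is needed.
Pull the quantifiers to the front (each side's bound variable is not free in the other side):
  \exists v\, \exists z\, \exists y\, \exists x\, (\neg H(v) \lor H(z) \land (\neg J(x) \lor \neg J(y)))
The quantifier \exists z sits under an even number of negations (counting the antecedent side of each →), so it remains existential.

existential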